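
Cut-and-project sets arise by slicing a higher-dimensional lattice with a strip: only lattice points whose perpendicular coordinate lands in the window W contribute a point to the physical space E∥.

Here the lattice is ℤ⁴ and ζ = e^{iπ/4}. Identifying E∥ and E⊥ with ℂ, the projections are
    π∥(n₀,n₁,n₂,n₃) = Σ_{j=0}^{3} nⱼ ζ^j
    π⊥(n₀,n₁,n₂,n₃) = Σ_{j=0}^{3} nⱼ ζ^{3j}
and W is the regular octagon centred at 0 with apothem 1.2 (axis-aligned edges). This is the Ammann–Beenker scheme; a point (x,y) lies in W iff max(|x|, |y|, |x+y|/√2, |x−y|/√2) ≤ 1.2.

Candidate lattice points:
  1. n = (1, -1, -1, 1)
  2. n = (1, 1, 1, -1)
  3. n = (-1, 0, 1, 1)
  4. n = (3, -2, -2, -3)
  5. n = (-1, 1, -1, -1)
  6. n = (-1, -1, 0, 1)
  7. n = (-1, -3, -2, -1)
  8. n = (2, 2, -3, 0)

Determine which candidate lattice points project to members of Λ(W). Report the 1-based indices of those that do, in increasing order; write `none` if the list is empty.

2, 3, 6, 7

Internal map: ζ^{3j} for j=0..3 gives (1,0), (−√2/2,√2/2), (0,−1), (√2/2,√2/2).
candidate 1: n = (1, -1, -1, 1) → π⊥ ≈ (+2.4142, +1.0000); max(|x|,|y|,|x±y|/√2) = 2.4142 > 1.2 ⇒ ∉ W
candidate 2: n = (1, 1, 1, -1) → π⊥ ≈ (-0.4142, -1.0000); max(|x|,|y|,|x±y|/√2) = 1.0000 ≤ 1.2 ⇒ ∈ W
candidate 3: n = (-1, 0, 1, 1) → π⊥ ≈ (-0.2929, -0.2929); max(|x|,|y|,|x±y|/√2) = 0.4142 ≤ 1.2 ⇒ ∈ W
candidate 4: n = (3, -2, -2, -3) → π⊥ ≈ (+2.2929, -1.5355); max(|x|,|y|,|x±y|/√2) = 2.7071 > 1.2 ⇒ ∉ W
candidate 5: n = (-1, 1, -1, -1) → π⊥ ≈ (-2.4142, +1.0000); max(|x|,|y|,|x±y|/√2) = 2.4142 > 1.2 ⇒ ∉ W
candidate 6: n = (-1, -1, 0, 1) → π⊥ ≈ (+0.4142, +0.0000); max(|x|,|y|,|x±y|/√2) = 0.4142 ≤ 1.2 ⇒ ∈ W
candidate 7: n = (-1, -3, -2, -1) → π⊥ ≈ (+0.4142, -0.8284); max(|x|,|y|,|x±y|/√2) = 0.8787 ≤ 1.2 ⇒ ∈ W
candidate 8: n = (2, 2, -3, 0) → π⊥ ≈ (+0.5858, +4.4142); max(|x|,|y|,|x±y|/√2) = 4.4142 > 1.2 ⇒ ∉ W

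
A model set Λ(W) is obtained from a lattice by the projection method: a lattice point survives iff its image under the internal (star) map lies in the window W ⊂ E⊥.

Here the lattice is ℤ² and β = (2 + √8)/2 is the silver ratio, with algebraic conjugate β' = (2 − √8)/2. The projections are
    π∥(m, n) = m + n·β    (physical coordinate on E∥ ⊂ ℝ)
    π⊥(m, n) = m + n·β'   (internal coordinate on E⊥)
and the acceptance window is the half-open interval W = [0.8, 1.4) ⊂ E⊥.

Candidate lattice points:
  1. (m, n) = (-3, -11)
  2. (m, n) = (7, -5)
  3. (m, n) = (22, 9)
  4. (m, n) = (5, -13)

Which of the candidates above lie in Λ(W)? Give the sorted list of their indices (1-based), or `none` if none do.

Compute β' = (2−√8)/2 = -0.41421, so π⊥(m,n) = m -0.41421·n.
[1] lift (-3,-11): star map gives 1.55635; window check 0.8 ≤ 1.55635 < 1.4 is false → out
[2] lift (7,-5): star map gives 9.07107; window check 0.8 ≤ 9.07107 < 1.4 is false → out
[3] lift (22,9): star map gives 18.27208; window check 0.8 ≤ 18.27208 < 1.4 is false → out
[4] lift (5,-13): star map gives 10.38478; window check 0.8 ≤ 10.38478 < 1.4 is false → out

none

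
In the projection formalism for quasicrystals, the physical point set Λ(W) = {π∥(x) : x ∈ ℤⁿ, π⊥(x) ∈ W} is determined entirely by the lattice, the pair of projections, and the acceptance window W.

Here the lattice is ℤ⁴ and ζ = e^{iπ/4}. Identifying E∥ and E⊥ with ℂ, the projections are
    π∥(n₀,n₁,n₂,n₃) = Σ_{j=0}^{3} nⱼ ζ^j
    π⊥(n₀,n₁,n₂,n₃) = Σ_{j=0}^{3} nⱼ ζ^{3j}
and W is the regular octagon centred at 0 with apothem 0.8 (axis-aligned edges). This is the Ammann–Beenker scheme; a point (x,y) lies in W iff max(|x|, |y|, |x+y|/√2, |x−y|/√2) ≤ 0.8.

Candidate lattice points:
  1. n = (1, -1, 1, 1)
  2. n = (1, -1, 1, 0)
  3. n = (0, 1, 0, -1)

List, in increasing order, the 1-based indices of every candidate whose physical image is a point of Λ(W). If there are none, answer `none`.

With ζ = e^{iπ/4} the internal vectors are ζ^0,ζ^3,ζ^6,ζ^9.
#1 (1, -1, 1, 1): internal (2.4142, -1.0000); octagon support 2.4142 vs apothem 0.8 → ∉ W
#2 (1, -1, 1, 0): internal (1.7071, -1.7071); octagon support 2.4142 vs apothem 0.8 → ∉ W
#3 (0, 1, 0, -1): internal (-1.4142, 0.0000); octagon support 1.4142 vs apothem 0.8 → ∉ W

none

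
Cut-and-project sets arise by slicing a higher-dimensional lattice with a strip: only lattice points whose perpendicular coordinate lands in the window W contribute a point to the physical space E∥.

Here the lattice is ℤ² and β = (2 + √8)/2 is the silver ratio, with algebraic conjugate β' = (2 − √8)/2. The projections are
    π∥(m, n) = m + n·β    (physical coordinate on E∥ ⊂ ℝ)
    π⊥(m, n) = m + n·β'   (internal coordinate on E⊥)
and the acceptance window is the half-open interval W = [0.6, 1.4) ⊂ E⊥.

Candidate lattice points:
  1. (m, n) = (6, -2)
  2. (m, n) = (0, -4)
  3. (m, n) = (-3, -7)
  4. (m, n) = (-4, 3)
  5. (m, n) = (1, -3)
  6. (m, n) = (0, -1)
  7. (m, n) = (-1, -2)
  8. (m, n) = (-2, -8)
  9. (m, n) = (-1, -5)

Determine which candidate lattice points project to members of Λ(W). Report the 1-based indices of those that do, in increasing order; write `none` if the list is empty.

β' = (2−√8)/2 ≈ -0.414214.
#1 (6,-2): internal coord 6 + (-2)·β' = +6.828427; +6.828427 ∉ [0.6, 1.4) → out
#2 (0,-4): internal coord 0 + (-4)·β' = +1.656854; +1.656854 ∉ [0.6, 1.4) → out
#3 (-3,-7): internal coord -3 + (-7)·β' = -0.100505; -0.100505 ∉ [0.6, 1.4) → out
#4 (-4,3): internal coord -4 + (3)·β' = -5.242641; -5.242641 ∉ [0.6, 1.4) → out
#5 (1,-3): internal coord 1 + (-3)·β' = +2.242641; +2.242641 ∉ [0.6, 1.4) → out
#6 (0,-1): internal coord 0 + (-1)·β' = +0.414214; +0.414214 ∉ [0.6, 1.4) → out
#7 (-1,-2): internal coord -1 + (-2)·β' = -0.171573; -0.171573 ∉ [0.6, 1.4) → out
#8 (-2,-8): internal coord -2 + (-8)·β' = +1.313708; +1.313708 ∈ [0.6, 1.4) → IN Λ
#9 (-1,-5): internal coord -1 + (-5)·β' = +1.071068; +1.071068 ∈ [0.6, 1.4) → IN Λ

8, 9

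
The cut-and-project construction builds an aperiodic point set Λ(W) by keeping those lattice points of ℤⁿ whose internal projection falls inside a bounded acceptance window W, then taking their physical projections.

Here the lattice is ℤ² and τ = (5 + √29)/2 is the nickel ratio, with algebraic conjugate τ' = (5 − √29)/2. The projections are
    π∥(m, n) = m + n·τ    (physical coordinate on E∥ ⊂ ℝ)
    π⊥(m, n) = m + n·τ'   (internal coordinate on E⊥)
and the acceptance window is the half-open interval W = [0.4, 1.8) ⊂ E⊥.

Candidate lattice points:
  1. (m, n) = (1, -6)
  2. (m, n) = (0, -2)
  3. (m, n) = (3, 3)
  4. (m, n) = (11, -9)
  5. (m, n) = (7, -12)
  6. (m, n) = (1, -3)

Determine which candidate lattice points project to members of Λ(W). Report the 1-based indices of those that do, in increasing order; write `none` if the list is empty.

Numerically τ ≈ 5.19258 and τ' = −1/τ ≈ -0.19258.
candidate 1: (m,n)=(1,-6) → π∥ = 1-6·τ ≈ -30.15549, π⊥ = 1-6·τ' ≈ 2.15549 ∉ [0.4, 1.8) ⇒ out
candidate 2: (m,n)=(0,-2) → π∥ = 0-2·τ ≈ -10.38516, π⊥ = 0-2·τ' ≈ 0.38516 ∉ [0.4, 1.8) ⇒ out
candidate 3: (m,n)=(3,3) → π∥ = 3+3·τ ≈ 18.57775, π⊥ = 3+3·τ' ≈ 2.42225 ∉ [0.4, 1.8) ⇒ out
candidate 4: (m,n)=(11,-9) → π∥ = 11-9·τ ≈ -35.73324, π⊥ = 11-9·τ' ≈ 12.73324 ∉ [0.4, 1.8) ⇒ out
candidate 5: (m,n)=(7,-12) → π∥ = 7-12·τ ≈ -55.31099, π⊥ = 7-12·τ' ≈ 9.31099 ∉ [0.4, 1.8) ⇒ out
candidate 6: (m,n)=(1,-3) → π∥ = 1-3·τ ≈ -14.57775, π⊥ = 1-3·τ' ≈ 1.57775 ∈ [0.4, 1.8) ⇒ IN Λ

6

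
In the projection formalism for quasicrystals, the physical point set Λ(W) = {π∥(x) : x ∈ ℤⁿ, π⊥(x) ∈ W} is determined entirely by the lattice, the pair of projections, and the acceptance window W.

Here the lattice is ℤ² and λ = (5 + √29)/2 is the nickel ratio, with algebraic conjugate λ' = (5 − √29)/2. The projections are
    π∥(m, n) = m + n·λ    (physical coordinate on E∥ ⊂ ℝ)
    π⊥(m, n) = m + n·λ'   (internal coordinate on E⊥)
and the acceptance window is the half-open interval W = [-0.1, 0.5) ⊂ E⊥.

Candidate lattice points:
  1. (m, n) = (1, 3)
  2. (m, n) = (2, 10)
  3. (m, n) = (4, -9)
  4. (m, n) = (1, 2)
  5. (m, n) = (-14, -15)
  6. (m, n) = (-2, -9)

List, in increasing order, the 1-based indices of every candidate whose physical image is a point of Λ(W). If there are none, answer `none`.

1, 2

Numerically λ ≈ 5.192582 and λ' = −1/λ ≈ -0.192582.
#1 (1,3): internal coord 1 + (3)·λ' = +0.422253; +0.422253 ∈ [-0.1, 0.5) → IN Λ
#2 (2,10): internal coord 2 + (10)·λ' = +0.074176; +0.074176 ∈ [-0.1, 0.5) → IN Λ
#3 (4,-9): internal coord 4 + (-9)·λ' = +5.733242; +5.733242 ∉ [-0.1, 0.5) → out
#4 (1,2): internal coord 1 + (2)·λ' = +0.614835; +0.614835 ∉ [-0.1, 0.5) → out
#5 (-14,-15): internal coord -14 + (-15)·λ' = -11.111264; -11.111264 ∉ [-0.1, 0.5) → out
#6 (-2,-9): internal coord -2 + (-9)·λ' = -0.266758; -0.266758 ∉ [-0.1, 0.5) → out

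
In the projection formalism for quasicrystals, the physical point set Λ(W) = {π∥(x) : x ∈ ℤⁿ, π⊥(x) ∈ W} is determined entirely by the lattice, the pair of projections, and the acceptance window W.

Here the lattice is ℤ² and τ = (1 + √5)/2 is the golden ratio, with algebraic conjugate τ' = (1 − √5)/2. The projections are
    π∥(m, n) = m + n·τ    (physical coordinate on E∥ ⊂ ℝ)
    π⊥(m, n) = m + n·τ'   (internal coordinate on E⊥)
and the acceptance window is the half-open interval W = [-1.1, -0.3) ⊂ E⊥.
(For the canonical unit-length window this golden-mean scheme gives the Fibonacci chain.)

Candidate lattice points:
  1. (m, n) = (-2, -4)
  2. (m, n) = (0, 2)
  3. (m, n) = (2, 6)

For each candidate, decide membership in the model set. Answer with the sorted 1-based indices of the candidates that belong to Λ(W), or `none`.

Compute τ' = (1−√5)/2 = -0.618034, so π⊥(m,n) = m -0.618034·n.
[1] lift (-2,-4): star map gives 0.472136; window check -1.1 ≤ 0.472136 < -0.3 is false → out
[2] lift (0,2): star map gives -1.236068; window check -1.1 ≤ -1.236068 < -0.3 is false → out
[3] lift (2,6): star map gives -1.708204; window check -1.1 ≤ -1.708204 < -0.3 is false → out

none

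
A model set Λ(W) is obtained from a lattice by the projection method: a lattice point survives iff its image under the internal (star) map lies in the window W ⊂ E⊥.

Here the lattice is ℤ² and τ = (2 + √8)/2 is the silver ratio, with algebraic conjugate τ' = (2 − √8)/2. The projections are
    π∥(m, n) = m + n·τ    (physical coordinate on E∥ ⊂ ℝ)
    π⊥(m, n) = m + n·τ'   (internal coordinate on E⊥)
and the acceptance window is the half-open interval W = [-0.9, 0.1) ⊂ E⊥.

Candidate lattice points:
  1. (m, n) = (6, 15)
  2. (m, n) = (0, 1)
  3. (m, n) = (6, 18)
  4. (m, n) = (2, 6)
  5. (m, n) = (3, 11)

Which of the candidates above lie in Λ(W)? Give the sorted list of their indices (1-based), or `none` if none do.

Numerically τ ≈ 2.41421 and τ' = −1/τ ≈ -0.41421.
#1 (6,15): internal coord 6 + (15)·τ' = -0.21320; -0.21320 ∈ [-0.9, 0.1) → IN Λ
#2 (0,1): internal coord 0 + (1)·τ' = -0.41421; -0.41421 ∈ [-0.9, 0.1) → IN Λ
#3 (6,18): internal coord 6 + (18)·τ' = -1.45584; -1.45584 ∉ [-0.9, 0.1) → out
#4 (2,6): internal coord 2 + (6)·τ' = -0.48528; -0.48528 ∈ [-0.9, 0.1) → IN Λ
#5 (3,11): internal coord 3 + (11)·τ' = -1.55635; -1.55635 ∉ [-0.9, 0.1) → out

1, 2, 4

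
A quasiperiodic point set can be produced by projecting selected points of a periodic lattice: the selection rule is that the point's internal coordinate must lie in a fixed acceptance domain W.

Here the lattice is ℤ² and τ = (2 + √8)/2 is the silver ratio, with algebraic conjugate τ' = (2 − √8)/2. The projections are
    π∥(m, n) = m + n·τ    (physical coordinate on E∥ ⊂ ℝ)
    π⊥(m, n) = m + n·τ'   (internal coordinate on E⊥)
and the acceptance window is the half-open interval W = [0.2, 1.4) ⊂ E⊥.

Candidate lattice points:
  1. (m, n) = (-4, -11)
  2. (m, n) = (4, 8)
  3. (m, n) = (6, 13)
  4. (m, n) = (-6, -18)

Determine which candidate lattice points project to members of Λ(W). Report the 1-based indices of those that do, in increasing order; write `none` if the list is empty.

Compute τ' = (2−√8)/2 = -0.414214, so π⊥(m,n) = m -0.414214·n.
[1] lift (-4,-11): star map gives 0.556349; window check 0.2 ≤ 0.556349 < 1.4 is true → IN Λ
[2] lift (4,8): star map gives 0.686292; window check 0.2 ≤ 0.686292 < 1.4 is true → IN Λ
[3] lift (6,13): star map gives 0.615224; window check 0.2 ≤ 0.615224 < 1.4 is true → IN Λ
[4] lift (-6,-18): star map gives 1.455844; window check 0.2 ≤ 1.455844 < 1.4 is false → out

1, 2, 3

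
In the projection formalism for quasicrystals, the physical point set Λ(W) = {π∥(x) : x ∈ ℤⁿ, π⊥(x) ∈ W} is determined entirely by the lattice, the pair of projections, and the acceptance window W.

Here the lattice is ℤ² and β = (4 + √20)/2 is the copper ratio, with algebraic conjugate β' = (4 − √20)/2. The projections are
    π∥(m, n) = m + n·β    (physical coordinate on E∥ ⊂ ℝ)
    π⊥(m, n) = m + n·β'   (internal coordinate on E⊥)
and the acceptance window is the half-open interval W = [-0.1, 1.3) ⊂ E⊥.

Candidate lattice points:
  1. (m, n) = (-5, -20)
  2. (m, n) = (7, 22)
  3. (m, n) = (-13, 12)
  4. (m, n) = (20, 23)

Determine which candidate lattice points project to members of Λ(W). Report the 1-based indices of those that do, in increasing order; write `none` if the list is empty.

β' = (4−√20)/2 ≈ -0.2361.
[1] lift (-5,-20): star map gives -0.2786; window check -0.1 ≤ -0.2786 < 1.3 is false → out
[2] lift (7,22): star map gives 1.8065; window check -0.1 ≤ 1.8065 < 1.3 is false → out
[3] lift (-13,12): star map gives -15.8328; window check -0.1 ≤ -15.8328 < 1.3 is false → out
[4] lift (20,23): star map gives 14.5704; window check -0.1 ≤ 14.5704 < 1.3 is false → out

none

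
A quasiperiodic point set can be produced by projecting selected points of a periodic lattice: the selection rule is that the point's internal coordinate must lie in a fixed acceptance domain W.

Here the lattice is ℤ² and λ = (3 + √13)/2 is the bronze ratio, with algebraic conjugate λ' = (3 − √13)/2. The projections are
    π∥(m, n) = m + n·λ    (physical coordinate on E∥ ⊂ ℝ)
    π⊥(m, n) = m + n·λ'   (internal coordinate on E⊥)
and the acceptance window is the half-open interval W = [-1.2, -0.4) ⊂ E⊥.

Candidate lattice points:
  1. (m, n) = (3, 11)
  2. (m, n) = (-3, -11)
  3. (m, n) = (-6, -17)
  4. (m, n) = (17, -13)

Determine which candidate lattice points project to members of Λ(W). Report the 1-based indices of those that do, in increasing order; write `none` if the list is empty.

Compute λ' = (3−√13)/2 = -0.3028, so π⊥(m,n) = m -0.3028·n.
#1 (3,11): internal coord 3 + (11)·λ' = -0.3305; -0.3305 ∉ [-1.2, -0.4) → out
#2 (-3,-11): internal coord -3 + (-11)·λ' = +0.3305; +0.3305 ∉ [-1.2, -0.4) → out
#3 (-6,-17): internal coord -6 + (-17)·λ' = -0.8528; -0.8528 ∈ [-1.2, -0.4) → IN Λ
#4 (17,-13): internal coord 17 + (-13)·λ' = +20.9361; +20.9361 ∉ [-1.2, -0.4) → out

3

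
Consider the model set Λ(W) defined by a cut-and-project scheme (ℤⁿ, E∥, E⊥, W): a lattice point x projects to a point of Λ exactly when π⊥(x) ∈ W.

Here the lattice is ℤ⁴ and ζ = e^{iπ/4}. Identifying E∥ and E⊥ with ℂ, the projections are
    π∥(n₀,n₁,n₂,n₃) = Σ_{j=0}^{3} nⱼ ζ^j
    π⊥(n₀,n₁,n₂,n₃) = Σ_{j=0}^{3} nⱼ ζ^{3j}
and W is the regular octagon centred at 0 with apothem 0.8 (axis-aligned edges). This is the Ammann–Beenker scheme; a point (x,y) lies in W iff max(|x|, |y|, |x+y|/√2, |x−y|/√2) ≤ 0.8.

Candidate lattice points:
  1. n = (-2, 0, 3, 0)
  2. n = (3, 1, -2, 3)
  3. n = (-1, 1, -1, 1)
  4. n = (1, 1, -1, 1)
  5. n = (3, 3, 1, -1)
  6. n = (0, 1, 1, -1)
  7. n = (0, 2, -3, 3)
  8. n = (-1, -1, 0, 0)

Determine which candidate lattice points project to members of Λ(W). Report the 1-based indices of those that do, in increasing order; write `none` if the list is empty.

5, 8

Internal map: ζ^{3j} for j=0..3 gives (1,0), (−√2/2,√2/2), (0,−1), (√2/2,√2/2).
#1 (-2, 0, 3, 0): internal (-2.0000, -3.0000); octagon support 3.5355 vs apothem 0.8 → ∉ W
#2 (3, 1, -2, 3): internal (4.4142, 4.8284); octagon support 6.5355 vs apothem 0.8 → ∉ W
#3 (-1, 1, -1, 1): internal (-1.0000, 2.4142); octagon support 2.4142 vs apothem 0.8 → ∉ W
#4 (1, 1, -1, 1): internal (1.0000, 2.4142); octagon support 2.4142 vs apothem 0.8 → ∉ W
#5 (3, 3, 1, -1): internal (0.1716, 0.4142); octagon support 0.4142 vs apothem 0.8 → ∈ W
#6 (0, 1, 1, -1): internal (-1.4142, -1.0000); octagon support 1.7071 vs apothem 0.8 → ∉ W
#7 (0, 2, -3, 3): internal (0.7071, 6.5355); octagon support 6.5355 vs apothem 0.8 → ∉ W
#8 (-1, -1, 0, 0): internal (-0.2929, -0.7071); octagon support 0.7071 vs apothem 0.8 → ∈ W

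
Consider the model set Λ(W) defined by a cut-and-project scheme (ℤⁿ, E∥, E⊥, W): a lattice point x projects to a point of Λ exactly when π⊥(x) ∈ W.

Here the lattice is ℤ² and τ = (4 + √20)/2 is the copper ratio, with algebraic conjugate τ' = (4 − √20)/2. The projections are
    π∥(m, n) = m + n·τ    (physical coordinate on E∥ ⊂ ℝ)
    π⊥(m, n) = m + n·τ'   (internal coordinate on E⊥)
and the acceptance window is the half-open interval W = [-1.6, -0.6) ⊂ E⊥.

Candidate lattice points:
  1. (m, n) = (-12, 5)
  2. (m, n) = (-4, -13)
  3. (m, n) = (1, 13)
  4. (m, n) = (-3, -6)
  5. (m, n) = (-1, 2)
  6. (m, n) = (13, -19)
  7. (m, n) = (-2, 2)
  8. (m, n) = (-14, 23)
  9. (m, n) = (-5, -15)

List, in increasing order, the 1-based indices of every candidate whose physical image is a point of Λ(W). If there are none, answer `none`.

τ' = (4−√20)/2 ≈ -0.236068.
[1] lift (-12,5): star map gives -13.180340; window check -1.6 ≤ -13.180340 < -0.6 is false → out
[2] lift (-4,-13): star map gives -0.931116; window check -1.6 ≤ -0.931116 < -0.6 is true → IN Λ
[3] lift (1,13): star map gives -2.068884; window check -1.6 ≤ -2.068884 < -0.6 is false → out
[4] lift (-3,-6): star map gives -1.583592; window check -1.6 ≤ -1.583592 < -0.6 is true → IN Λ
[5] lift (-1,2): star map gives -1.472136; window check -1.6 ≤ -1.472136 < -0.6 is true → IN Λ
[6] lift (13,-19): star map gives 17.485292; window check -1.6 ≤ 17.485292 < -0.6 is false → out
[7] lift (-2,2): star map gives -2.472136; window check -1.6 ≤ -2.472136 < -0.6 is false → out
[8] lift (-14,23): star map gives -19.429563; window check -1.6 ≤ -19.429563 < -0.6 is false → out
[9] lift (-5,-15): star map gives -1.458980; window check -1.6 ≤ -1.458980 < -0.6 is true → IN Λ

2, 4, 5, 9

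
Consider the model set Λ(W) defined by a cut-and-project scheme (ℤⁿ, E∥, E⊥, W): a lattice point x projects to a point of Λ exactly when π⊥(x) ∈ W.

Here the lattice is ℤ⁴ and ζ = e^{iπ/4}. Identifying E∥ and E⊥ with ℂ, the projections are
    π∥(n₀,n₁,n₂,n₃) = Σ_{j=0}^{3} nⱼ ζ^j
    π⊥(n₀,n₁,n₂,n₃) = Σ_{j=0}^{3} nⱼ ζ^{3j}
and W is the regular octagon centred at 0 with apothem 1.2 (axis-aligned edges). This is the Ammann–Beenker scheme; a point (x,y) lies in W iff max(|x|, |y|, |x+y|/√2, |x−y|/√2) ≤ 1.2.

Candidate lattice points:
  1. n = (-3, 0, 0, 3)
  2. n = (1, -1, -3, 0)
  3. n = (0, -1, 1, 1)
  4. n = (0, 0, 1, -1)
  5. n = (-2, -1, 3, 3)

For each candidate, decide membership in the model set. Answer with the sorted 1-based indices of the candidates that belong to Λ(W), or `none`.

none

With ζ = e^{iπ/4} the internal vectors are ζ^0,ζ^3,ζ^6,ζ^9.
#1 (-3, 0, 0, 3): internal (-0.87868, 2.12132); octagon support 2.12132 vs apothem 1.2 → ∉ W
#2 (1, -1, -3, 0): internal (1.70711, 2.29289); octagon support 2.82843 vs apothem 1.2 → ∉ W
#3 (0, -1, 1, 1): internal (1.41421, -1.00000); octagon support 1.70711 vs apothem 1.2 → ∉ W
#4 (0, 0, 1, -1): internal (-0.70711, -1.70711); octagon support 1.70711 vs apothem 1.2 → ∉ W
#5 (-2, -1, 3, 3): internal (0.82843, -1.58579); octagon support 1.70711 vs apothem 1.2 → ∉ W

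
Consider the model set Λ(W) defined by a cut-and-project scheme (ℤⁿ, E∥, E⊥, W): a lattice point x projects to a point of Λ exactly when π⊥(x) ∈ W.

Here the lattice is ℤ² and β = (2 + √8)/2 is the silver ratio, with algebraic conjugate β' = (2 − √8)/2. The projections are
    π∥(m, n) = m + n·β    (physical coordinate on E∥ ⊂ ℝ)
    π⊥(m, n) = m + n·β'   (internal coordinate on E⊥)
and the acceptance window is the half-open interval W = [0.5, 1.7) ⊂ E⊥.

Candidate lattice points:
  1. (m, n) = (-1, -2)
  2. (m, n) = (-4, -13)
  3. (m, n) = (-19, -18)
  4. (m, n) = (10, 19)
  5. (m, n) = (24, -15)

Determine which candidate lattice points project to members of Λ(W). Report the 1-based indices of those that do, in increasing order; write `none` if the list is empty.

Compute β' = (2−√8)/2 = -0.41421, so π⊥(m,n) = m -0.41421·n.
candidate 1: (m,n)=(-1,-2) → π∥ = -1-2·β ≈ -5.82843, π⊥ = -1-2·β' ≈ -0.17157 ∉ [0.5, 1.7) ⇒ out
candidate 2: (m,n)=(-4,-13) → π∥ = -4-13·β ≈ -35.38478, π⊥ = -4-13·β' ≈ 1.38478 ∈ [0.5, 1.7) ⇒ IN Λ
candidate 3: (m,n)=(-19,-18) → π∥ = -19-18·β ≈ -62.45584, π⊥ = -19-18·β' ≈ -11.54416 ∉ [0.5, 1.7) ⇒ out
candidate 4: (m,n)=(10,19) → π∥ = 10+19·β ≈ 55.87006, π⊥ = 10+19·β' ≈ 2.12994 ∉ [0.5, 1.7) ⇒ out
candidate 5: (m,n)=(24,-15) → π∥ = 24-15·β ≈ -12.21320, π⊥ = 24-15·β' ≈ 30.21320 ∉ [0.5, 1.7) ⇒ out

2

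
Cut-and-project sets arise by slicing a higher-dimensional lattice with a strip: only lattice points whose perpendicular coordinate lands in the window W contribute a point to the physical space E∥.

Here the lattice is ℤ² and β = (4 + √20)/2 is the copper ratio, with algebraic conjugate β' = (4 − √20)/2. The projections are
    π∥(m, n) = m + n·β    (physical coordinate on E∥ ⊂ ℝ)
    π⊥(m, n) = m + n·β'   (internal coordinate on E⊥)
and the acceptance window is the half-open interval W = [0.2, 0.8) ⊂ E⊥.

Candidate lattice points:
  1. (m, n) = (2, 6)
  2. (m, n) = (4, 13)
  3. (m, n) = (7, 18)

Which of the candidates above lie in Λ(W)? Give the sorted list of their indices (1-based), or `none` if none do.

Compute β' = (4−√20)/2 = -0.2361, so π⊥(m,n) = m -0.2361·n.
[1] lift (2,6): star map gives 0.5836; window check 0.2 ≤ 0.5836 < 0.8 is true → IN Λ
[2] lift (4,13): star map gives 0.9311; window check 0.2 ≤ 0.9311 < 0.8 is false → out
[3] lift (7,18): star map gives 2.7508; window check 0.2 ≤ 2.7508 < 0.8 is false → out

1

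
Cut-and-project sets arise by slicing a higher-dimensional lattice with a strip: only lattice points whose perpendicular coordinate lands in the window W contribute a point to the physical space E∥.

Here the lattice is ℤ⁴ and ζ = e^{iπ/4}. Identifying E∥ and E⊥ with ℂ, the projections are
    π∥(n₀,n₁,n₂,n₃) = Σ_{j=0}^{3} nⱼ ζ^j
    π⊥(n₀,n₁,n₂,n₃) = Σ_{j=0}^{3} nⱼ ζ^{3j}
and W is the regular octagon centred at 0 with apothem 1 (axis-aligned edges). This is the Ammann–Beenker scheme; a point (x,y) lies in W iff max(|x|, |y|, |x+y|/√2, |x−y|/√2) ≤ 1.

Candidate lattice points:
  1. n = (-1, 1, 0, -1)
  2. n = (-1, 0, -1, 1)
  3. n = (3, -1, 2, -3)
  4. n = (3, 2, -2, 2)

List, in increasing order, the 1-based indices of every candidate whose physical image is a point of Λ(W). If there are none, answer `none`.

π⊥(n) = n₀ + n₁ζ³ + n₂ζ⁶ + n₃ζ⁹ where ζ = e^{iπ/4}.
#1 (-1, 1, 0, -1): internal (-2.4142, 0.0000); octagon support 2.4142 vs apothem 1 → ∉ W
#2 (-1, 0, -1, 1): internal (-0.2929, 1.7071); octagon support 1.7071 vs apothem 1 → ∉ W
#3 (3, -1, 2, -3): internal (1.5858, -4.8284); octagon support 4.8284 vs apothem 1 → ∉ W
#4 (3, 2, -2, 2): internal (3.0000, 4.8284); octagon support 5.5355 vs apothem 1 → ∉ W

none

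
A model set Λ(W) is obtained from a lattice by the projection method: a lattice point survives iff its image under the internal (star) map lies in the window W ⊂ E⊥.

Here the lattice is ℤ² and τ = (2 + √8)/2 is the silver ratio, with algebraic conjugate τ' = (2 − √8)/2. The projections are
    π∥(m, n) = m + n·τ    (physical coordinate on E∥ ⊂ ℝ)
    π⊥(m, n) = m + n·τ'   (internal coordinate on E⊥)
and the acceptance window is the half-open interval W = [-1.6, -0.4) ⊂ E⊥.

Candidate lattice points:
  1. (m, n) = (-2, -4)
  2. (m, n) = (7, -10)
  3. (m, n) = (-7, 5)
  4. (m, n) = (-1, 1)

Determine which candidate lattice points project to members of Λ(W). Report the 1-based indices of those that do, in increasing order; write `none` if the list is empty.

4

Numerically τ ≈ 2.4142 and τ' = −1/τ ≈ -0.4142.
#1 (-2,-4): internal coord -2 + (-4)·τ' = -0.3431; -0.3431 ∉ [-1.6, -0.4) → out
#2 (7,-10): internal coord 7 + (-10)·τ' = +11.1421; +11.1421 ∉ [-1.6, -0.4) → out
#3 (-7,5): internal coord -7 + (5)·τ' = -9.0711; -9.0711 ∉ [-1.6, -0.4) → out
#4 (-1,1): internal coord -1 + (1)·τ' = -1.4142; -1.4142 ∈ [-1.6, -0.4) → IN Λ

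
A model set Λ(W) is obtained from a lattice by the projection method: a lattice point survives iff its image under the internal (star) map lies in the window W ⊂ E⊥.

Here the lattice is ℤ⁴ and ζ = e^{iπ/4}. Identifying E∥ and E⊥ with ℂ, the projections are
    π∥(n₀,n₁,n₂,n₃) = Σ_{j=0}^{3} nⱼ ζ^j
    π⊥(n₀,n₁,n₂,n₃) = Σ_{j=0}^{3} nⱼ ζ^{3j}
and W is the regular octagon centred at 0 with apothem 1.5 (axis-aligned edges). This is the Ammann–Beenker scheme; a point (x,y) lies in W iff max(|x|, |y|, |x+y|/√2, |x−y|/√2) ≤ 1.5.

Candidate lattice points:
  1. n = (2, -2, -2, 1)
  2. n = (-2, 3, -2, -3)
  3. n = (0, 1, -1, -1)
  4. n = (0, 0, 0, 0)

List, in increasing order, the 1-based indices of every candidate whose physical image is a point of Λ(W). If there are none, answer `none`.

Internal map: ζ^{3j} for j=0..3 gives (1,0), (−√2/2,√2/2), (0,−1), (√2/2,√2/2).
candidate 1: n = (2, -2, -2, 1) → π⊥ ≈ (+4.121320, +1.292893); max(|x|,|y|,|x±y|/√2) = 4.121320 > 1.5 ⇒ ∉ W
candidate 2: n = (-2, 3, -2, -3) → π⊥ ≈ (-6.242641, +2.000000); max(|x|,|y|,|x±y|/√2) = 6.242641 > 1.5 ⇒ ∉ W
candidate 3: n = (0, 1, -1, -1) → π⊥ ≈ (-1.414214, +1.000000); max(|x|,|y|,|x±y|/√2) = 1.707107 > 1.5 ⇒ ∉ W
candidate 4: n = (0, 0, 0, 0) → π⊥ ≈ (+0.000000, +0.000000); max(|x|,|y|,|x±y|/√2) = 0.000000 ≤ 1.5 ⇒ ∈ W

4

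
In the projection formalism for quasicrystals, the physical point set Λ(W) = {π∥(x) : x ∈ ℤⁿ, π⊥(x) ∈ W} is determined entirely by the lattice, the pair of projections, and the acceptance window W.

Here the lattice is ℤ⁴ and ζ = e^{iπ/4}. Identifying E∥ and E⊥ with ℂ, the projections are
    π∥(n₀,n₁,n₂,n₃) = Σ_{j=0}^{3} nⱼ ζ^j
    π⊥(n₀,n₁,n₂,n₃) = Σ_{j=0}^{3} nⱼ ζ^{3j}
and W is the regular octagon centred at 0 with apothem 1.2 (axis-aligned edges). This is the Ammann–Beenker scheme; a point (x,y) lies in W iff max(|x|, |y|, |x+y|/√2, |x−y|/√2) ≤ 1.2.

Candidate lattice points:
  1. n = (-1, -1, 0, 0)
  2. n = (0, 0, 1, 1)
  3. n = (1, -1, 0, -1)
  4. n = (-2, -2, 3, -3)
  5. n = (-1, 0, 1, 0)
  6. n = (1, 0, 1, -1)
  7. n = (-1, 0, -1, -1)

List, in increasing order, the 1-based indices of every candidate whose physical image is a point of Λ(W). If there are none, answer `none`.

Internal map: ζ^{3j} for j=0..3 gives (1,0), (−√2/2,√2/2), (0,−1), (√2/2,√2/2).
candidate 1: n = (-1, -1, 0, 0) → π⊥ ≈ (-0.2929, -0.7071); max(|x|,|y|,|x±y|/√2) = 0.7071 ≤ 1.2 ⇒ ∈ W
candidate 2: n = (0, 0, 1, 1) → π⊥ ≈ (+0.7071, -0.2929); max(|x|,|y|,|x±y|/√2) = 0.7071 ≤ 1.2 ⇒ ∈ W
candidate 3: n = (1, -1, 0, -1) → π⊥ ≈ (+1.0000, -1.4142); max(|x|,|y|,|x±y|/√2) = 1.7071 > 1.2 ⇒ ∉ W
candidate 4: n = (-2, -2, 3, -3) → π⊥ ≈ (-2.7071, -6.5355); max(|x|,|y|,|x±y|/√2) = 6.5355 > 1.2 ⇒ ∉ W
candidate 5: n = (-1, 0, 1, 0) → π⊥ ≈ (-1.0000, -1.0000); max(|x|,|y|,|x±y|/√2) = 1.4142 > 1.2 ⇒ ∉ W
candidate 6: n = (1, 0, 1, -1) → π⊥ ≈ (+0.2929, -1.7071); max(|x|,|y|,|x±y|/√2) = 1.7071 > 1.2 ⇒ ∉ W
candidate 7: n = (-1, 0, -1, -1) → π⊥ ≈ (-1.7071, +0.2929); max(|x|,|y|,|x±y|/√2) = 1.7071 > 1.2 ⇒ ∉ W

1, 2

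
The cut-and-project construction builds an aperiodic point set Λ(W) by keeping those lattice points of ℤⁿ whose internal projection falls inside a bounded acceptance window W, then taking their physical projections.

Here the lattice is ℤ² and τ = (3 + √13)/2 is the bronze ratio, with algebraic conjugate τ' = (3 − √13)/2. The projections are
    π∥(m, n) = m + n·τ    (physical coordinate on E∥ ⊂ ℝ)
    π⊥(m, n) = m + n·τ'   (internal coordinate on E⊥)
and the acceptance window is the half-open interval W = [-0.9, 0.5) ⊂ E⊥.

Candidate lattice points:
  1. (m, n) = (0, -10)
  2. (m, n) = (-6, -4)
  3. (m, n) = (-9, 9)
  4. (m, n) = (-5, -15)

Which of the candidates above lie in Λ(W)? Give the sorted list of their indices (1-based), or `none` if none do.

4

τ' = (3−√13)/2 ≈ -0.30278.
[1] lift (0,-10): star map gives 3.02776; window check -0.9 ≤ 3.02776 < 0.5 is false → out
[2] lift (-6,-4): star map gives -4.78890; window check -0.9 ≤ -4.78890 < 0.5 is false → out
[3] lift (-9,9): star map gives -11.72498; window check -0.9 ≤ -11.72498 < 0.5 is false → out
[4] lift (-5,-15): star map gives -0.45837; window check -0.9 ≤ -0.45837 < 0.5 is true → IN Λ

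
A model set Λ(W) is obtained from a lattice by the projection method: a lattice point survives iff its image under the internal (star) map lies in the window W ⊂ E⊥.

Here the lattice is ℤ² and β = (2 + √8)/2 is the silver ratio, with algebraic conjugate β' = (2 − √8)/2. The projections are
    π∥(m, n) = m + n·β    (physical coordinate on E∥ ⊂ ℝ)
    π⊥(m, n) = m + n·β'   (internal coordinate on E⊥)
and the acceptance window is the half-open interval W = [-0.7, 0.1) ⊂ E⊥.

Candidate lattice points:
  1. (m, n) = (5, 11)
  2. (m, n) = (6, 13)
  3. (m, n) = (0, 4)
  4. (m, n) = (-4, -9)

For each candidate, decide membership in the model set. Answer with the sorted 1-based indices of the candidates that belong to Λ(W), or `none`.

4

β' = (2−√8)/2 ≈ -0.414214.
candidate 1: (m,n)=(5,11) → π∥ = 5+11·β ≈ 31.556349, π⊥ = 5+11·β' ≈ 0.443651 ∉ [-0.7, 0.1) ⇒ out
candidate 2: (m,n)=(6,13) → π∥ = 6+13·β ≈ 37.384776, π⊥ = 6+13·β' ≈ 0.615224 ∉ [-0.7, 0.1) ⇒ out
candidate 3: (m,n)=(0,4) → π∥ = 0+4·β ≈ 9.656854, π⊥ = 0+4·β' ≈ -1.656854 ∉ [-0.7, 0.1) ⇒ out
candidate 4: (m,n)=(-4,-9) → π∥ = -4-9·β ≈ -25.727922, π⊥ = -4-9·β' ≈ -0.272078 ∈ [-0.7, 0.1) ⇒ IN Λ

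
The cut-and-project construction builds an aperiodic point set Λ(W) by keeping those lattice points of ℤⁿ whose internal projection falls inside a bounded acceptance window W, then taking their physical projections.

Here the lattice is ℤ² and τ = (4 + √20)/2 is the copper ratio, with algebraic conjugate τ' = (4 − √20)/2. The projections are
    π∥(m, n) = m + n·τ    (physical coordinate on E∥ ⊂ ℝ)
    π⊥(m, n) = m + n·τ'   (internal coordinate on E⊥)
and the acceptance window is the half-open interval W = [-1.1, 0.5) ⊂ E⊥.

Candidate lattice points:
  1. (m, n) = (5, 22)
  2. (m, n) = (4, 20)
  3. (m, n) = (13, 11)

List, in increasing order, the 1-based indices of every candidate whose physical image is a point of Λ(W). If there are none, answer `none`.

1, 2

Numerically τ ≈ 4.236068 and τ' = −1/τ ≈ -0.236068.
#1 (5,22): internal coord 5 + (22)·τ' = -0.193496; -0.193496 ∈ [-1.1, 0.5) → IN Λ
#2 (4,20): internal coord 4 + (20)·τ' = -0.721360; -0.721360 ∈ [-1.1, 0.5) → IN Λ
#3 (13,11): internal coord 13 + (11)·τ' = +10.403252; +10.403252 ∉ [-1.1, 0.5) → out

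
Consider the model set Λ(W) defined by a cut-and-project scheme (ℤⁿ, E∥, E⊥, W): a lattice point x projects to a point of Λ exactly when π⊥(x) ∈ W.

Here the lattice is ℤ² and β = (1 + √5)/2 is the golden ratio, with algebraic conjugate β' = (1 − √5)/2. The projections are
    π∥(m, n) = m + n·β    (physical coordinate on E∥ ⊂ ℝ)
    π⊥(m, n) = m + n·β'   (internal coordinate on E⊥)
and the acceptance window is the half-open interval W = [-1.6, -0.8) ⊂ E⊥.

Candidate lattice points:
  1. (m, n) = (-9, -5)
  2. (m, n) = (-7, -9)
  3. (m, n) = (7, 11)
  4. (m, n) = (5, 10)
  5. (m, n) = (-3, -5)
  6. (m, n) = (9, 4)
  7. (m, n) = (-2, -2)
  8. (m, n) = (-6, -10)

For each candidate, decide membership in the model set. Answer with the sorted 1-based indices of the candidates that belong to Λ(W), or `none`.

Numerically β ≈ 1.6180 and β' = −1/β ≈ -0.6180.
#1 (-9,-5): internal coord -9 + (-5)·β' = -5.9098; -5.9098 ∉ [-1.6, -0.8) → out
#2 (-7,-9): internal coord -7 + (-9)·β' = -1.4377; -1.4377 ∈ [-1.6, -0.8) → IN Λ
#3 (7,11): internal coord 7 + (11)·β' = +0.2016; +0.2016 ∉ [-1.6, -0.8) → out
#4 (5,10): internal coord 5 + (10)·β' = -1.1803; -1.1803 ∈ [-1.6, -0.8) → IN Λ
#5 (-3,-5): internal coord -3 + (-5)·β' = +0.0902; +0.0902 ∉ [-1.6, -0.8) → out
#6 (9,4): internal coord 9 + (4)·β' = +6.5279; +6.5279 ∉ [-1.6, -0.8) → out
#7 (-2,-2): internal coord -2 + (-2)·β' = -0.7639; -0.7639 ∉ [-1.6, -0.8) → out
#8 (-6,-10): internal coord -6 + (-10)·β' = +0.1803; +0.1803 ∉ [-1.6, -0.8) → out

2, 4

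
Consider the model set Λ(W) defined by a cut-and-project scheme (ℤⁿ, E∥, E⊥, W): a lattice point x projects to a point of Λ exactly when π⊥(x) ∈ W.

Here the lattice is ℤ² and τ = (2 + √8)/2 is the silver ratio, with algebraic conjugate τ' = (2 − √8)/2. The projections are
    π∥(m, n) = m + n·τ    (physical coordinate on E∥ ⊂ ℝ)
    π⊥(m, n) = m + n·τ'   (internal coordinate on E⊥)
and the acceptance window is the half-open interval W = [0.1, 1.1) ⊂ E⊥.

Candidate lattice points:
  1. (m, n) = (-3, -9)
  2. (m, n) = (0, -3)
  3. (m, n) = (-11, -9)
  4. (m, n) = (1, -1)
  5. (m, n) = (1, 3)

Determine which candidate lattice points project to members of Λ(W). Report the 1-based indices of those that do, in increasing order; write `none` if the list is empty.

1

τ' = (2−√8)/2 ≈ -0.41421.
#1 (-3,-9): internal coord -3 + (-9)·τ' = +0.72792; +0.72792 ∈ [0.1, 1.1) → IN Λ
#2 (0,-3): internal coord 0 + (-3)·τ' = +1.24264; +1.24264 ∉ [0.1, 1.1) → out
#3 (-11,-9): internal coord -11 + (-9)·τ' = -7.27208; -7.27208 ∉ [0.1, 1.1) → out
#4 (1,-1): internal coord 1 + (-1)·τ' = +1.41421; +1.41421 ∉ [0.1, 1.1) → out
#5 (1,3): internal coord 1 + (3)·τ' = -0.24264; -0.24264 ∉ [0.1, 1.1) → out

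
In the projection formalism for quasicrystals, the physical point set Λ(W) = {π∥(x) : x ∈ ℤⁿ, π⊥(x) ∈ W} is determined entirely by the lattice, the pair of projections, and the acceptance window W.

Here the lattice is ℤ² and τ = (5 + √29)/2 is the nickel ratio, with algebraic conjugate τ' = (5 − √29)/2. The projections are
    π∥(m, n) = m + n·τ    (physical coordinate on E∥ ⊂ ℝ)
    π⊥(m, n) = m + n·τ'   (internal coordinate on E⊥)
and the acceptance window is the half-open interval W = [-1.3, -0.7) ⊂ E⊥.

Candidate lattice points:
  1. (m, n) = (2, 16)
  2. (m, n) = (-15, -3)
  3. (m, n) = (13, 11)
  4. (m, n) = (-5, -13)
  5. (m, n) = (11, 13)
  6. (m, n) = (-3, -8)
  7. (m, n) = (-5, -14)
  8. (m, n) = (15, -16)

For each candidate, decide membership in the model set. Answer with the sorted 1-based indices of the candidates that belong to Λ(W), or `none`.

1

τ' = (5−√29)/2 ≈ -0.19258.
[1] lift (2,16): star map gives -1.08132; window check -1.3 ≤ -1.08132 < -0.7 is true → IN Λ
[2] lift (-15,-3): star map gives -14.42225; window check -1.3 ≤ -14.42225 < -0.7 is false → out
[3] lift (13,11): star map gives 10.88159; window check -1.3 ≤ 10.88159 < -0.7 is false → out
[4] lift (-5,-13): star map gives -2.49643; window check -1.3 ≤ -2.49643 < -0.7 is false → out
[5] lift (11,13): star map gives 8.49643; window check -1.3 ≤ 8.49643 < -0.7 is false → out
[6] lift (-3,-8): star map gives -1.45934; window check -1.3 ≤ -1.45934 < -0.7 is false → out
[7] lift (-5,-14): star map gives -2.30385; window check -1.3 ≤ -2.30385 < -0.7 is false → out
[8] lift (15,-16): star map gives 18.08132; window check -1.3 ≤ 18.08132 < -0.7 is false → out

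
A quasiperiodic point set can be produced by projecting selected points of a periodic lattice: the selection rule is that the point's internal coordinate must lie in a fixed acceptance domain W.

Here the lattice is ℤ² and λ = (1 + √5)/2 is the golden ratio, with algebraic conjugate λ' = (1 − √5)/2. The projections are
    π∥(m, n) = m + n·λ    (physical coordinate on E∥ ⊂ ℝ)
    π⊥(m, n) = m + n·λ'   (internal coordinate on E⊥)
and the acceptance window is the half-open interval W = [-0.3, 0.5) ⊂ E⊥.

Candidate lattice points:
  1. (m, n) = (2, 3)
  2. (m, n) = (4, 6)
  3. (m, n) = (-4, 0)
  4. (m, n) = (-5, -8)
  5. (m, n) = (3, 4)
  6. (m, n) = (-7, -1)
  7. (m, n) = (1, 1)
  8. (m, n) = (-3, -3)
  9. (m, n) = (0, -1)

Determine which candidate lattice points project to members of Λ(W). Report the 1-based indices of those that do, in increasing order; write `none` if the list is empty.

λ' = (1−√5)/2 ≈ -0.6180.
#1 (2,3): internal coord 2 + (3)·λ' = +0.1459; +0.1459 ∈ [-0.3, 0.5) → IN Λ
#2 (4,6): internal coord 4 + (6)·λ' = +0.2918; +0.2918 ∈ [-0.3, 0.5) → IN Λ
#3 (-4,0): internal coord -4 + (0)·λ' = -4.0000; -4.0000 ∉ [-0.3, 0.5) → out
#4 (-5,-8): internal coord -5 + (-8)·λ' = -0.0557; -0.0557 ∈ [-0.3, 0.5) → IN Λ
#5 (3,4): internal coord 3 + (4)·λ' = +0.5279; +0.5279 ∉ [-0.3, 0.5) → out
#6 (-7,-1): internal coord -7 + (-1)·λ' = -6.3820; -6.3820 ∉ [-0.3, 0.5) → out
#7 (1,1): internal coord 1 + (1)·λ' = +0.3820; +0.3820 ∈ [-0.3, 0.5) → IN Λ
#8 (-3,-3): internal coord -3 + (-3)·λ' = -1.1459; -1.1459 ∉ [-0.3, 0.5) → out
#9 (0,-1): internal coord 0 + (-1)·λ' = +0.6180; +0.6180 ∉ [-0.3, 0.5) → out

1, 2, 4, 7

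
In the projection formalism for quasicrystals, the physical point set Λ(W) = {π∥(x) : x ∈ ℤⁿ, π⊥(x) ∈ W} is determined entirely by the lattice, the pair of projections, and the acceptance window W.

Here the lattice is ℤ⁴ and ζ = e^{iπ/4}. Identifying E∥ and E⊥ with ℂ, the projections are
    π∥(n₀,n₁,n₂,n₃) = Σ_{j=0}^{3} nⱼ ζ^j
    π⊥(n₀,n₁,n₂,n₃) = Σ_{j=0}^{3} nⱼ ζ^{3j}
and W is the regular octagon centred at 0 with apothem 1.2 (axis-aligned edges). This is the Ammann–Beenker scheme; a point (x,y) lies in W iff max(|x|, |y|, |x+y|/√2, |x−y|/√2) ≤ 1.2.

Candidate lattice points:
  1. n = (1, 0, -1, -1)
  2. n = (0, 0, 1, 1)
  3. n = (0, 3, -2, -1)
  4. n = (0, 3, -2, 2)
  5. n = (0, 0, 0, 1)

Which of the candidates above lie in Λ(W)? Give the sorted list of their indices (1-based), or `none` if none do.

1, 2, 5

With ζ = e^{iπ/4} the internal vectors are ζ^0,ζ^3,ζ^6,ζ^9.
candidate 1: n = (1, 0, -1, -1) → π⊥ ≈ (+0.292893, +0.292893); max(|x|,|y|,|x±y|/√2) = 0.414214 ≤ 1.2 ⇒ ∈ W
candidate 2: n = (0, 0, 1, 1) → π⊥ ≈ (+0.707107, -0.292893); max(|x|,|y|,|x±y|/√2) = 0.707107 ≤ 1.2 ⇒ ∈ W
candidate 3: n = (0, 3, -2, -1) → π⊥ ≈ (-2.828427, +3.414214); max(|x|,|y|,|x±y|/√2) = 4.414214 > 1.2 ⇒ ∉ W
candidate 4: n = (0, 3, -2, 2) → π⊥ ≈ (-0.707107, +5.535534); max(|x|,|y|,|x±y|/√2) = 5.535534 > 1.2 ⇒ ∉ W
candidate 5: n = (0, 0, 0, 1) → π⊥ ≈ (+0.707107, +0.707107); max(|x|,|y|,|x±y|/√2) = 1.000000 ≤ 1.2 ⇒ ∈ W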